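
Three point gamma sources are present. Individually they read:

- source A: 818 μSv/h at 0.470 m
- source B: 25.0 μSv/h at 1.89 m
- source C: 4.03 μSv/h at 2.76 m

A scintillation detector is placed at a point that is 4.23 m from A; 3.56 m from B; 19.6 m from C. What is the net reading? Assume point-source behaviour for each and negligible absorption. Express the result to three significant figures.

Each source contributes Iᵢ·(dᵢ/rᵢ)²; contributions add.
A: 818 × (0.470/4.23)² = 10.10 μSv/h
B: 25.0 × (1.89/3.56)² = 7.046 μSv/h
C: 4.03 × (2.76/19.6)² = 0.07991 μSv/h
Total = 10.10 + 7.046 + 0.07991 = 17.23 μSv/h.

17.2 μSv/h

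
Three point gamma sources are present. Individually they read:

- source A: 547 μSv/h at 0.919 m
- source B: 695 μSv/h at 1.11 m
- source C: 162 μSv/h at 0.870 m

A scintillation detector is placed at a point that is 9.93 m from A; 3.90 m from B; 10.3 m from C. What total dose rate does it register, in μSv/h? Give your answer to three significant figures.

62.1 μSv/h

Each source contributes Iᵢ·(dᵢ/rᵢ)²; contributions add.
A: 547 × (0.919/9.93)² = 4.685 μSv/h
B: 695 × (1.11/3.90)² = 56.30 μSv/h
C: 162 × (0.870/10.3)² = 1.156 μSv/h
Total = 4.685 + 56.30 + 1.156 = 62.14 μSv/h.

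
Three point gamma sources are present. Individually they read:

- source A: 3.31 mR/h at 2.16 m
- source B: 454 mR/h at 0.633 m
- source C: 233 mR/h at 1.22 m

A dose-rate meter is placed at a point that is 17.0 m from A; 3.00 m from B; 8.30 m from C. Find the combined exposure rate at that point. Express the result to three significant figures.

25.3 mR/h

Each source contributes Iᵢ·(dᵢ/rᵢ)²; contributions add.
A: 3.31 × (2.16/17.0)² = 0.05344 mR/h
B: 454 × (0.633/3.00)² = 20.21 mR/h
C: 233 × (1.22/8.30)² = 5.034 mR/h
Total = 0.05344 + 20.21 + 5.034 = 25.30 mR/h.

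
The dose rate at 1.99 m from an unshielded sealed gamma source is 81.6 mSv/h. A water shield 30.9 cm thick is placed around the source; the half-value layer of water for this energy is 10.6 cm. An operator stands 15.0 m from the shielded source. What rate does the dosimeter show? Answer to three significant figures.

Distance alone: (1.99/15.0)² = 0.01760, so 81.6 × 0.01760 = 1.436 mSv/h.
Shield: 30.9/10.6 = 2.915 half-value layers → attenuation 2^(−2.915) = 0.1326.
Combined: 1.436 × 0.1326 = 0.1904 mSv/h.

0.190 mSv/h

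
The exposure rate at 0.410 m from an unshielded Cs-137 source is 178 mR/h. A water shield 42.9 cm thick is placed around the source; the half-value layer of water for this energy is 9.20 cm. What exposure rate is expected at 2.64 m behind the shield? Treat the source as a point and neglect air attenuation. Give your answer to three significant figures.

0.169 mR/h

Distance alone: 178 × (0.410/2.64)² = 178 × 0.02412 = 4.293 mR/h.
Shield: 42.9/9.20 = 4.663 half-value layers → attenuation 2^(−4.663) = 0.03947.
Combined: 4.293 × 0.03947 = 0.1694 mR/h.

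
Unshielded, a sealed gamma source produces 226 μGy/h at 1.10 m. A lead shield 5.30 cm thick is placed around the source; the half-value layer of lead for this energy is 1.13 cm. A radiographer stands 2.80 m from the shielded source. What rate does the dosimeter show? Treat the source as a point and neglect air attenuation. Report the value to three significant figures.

1.35 μGy/h

Distance alone: 226 × (1.10/2.80)² = 226 × 0.1543 = 34.87 μGy/h.
Shield: 5.30/1.13 = 4.690 half-value layers → attenuation 2^(−4.690) = 0.03874.
Combined: 34.87 × 0.03874 = 1.351 μGy/h.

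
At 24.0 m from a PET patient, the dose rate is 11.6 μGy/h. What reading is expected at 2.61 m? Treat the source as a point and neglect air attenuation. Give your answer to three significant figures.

By the inverse-square law, the rate at 2.61 m is
11.6 × (24.0/2.61)² = 11.6 × 84.56 = 980.9 μGy/h.

981 μGy/h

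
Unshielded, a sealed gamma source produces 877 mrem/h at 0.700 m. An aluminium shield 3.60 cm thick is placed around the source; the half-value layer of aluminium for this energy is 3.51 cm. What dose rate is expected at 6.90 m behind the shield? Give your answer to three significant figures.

4.43 mrem/h

Distance alone: 877 × (0.700/6.90)² = 877 × 0.01029 = 9.024 mrem/h.
Shield: 3.60/3.51 = 1.026 half-value layers → attenuation 2^(−1.026) = 0.4911.
Combined: 9.024 × 0.4911 = 4.432 mrem/h.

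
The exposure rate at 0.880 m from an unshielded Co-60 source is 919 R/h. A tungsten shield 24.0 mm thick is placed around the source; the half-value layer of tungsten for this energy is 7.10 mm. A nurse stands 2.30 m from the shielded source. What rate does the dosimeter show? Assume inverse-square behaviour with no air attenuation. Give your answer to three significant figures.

Distance alone: (0.880/2.30)² = 0.1464, so 919 × 0.1464 = 134.5 R/h.
Shield: 24.0/7.10 = 3.380 half-value layers → attenuation 2^(−3.380) = 0.09605.
Combined: 134.5 × 0.09605 = 12.92 R/h.

12.9 R/h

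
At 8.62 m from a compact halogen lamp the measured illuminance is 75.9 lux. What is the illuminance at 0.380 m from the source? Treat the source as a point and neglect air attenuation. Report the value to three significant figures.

39100 lux

Applying the 1/r² law, scaling from 8.62 m to 0.380 m:
75.9 × (8.62/0.380)² = 75.9 × 514.6 = 39060 lux.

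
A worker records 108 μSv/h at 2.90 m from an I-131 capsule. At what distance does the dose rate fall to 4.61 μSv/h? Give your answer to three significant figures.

14.0 m

Applying the 1/r² law, d₂ = d₁·√(I₁/I₂).
I₁/I₂ = 108/4.61 = 23.43, so d₂ = 2.90 × √23.43 = 14.04 m.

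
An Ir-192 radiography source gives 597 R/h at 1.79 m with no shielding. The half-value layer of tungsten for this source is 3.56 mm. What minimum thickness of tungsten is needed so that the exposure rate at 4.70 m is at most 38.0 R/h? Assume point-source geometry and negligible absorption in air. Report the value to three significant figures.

4.23 mm

At 4.70 m, distance alone gives 597 × (1.79/4.70)² = 597 × 0.1450 = 86.56 R/h.
Further attenuation needed: 86.56/38.0 = 2.278.
n = log₂(2.278) = 1.188 half-value layers.
Thickness = 1.188 × 3.56 mm = 4.229 mm.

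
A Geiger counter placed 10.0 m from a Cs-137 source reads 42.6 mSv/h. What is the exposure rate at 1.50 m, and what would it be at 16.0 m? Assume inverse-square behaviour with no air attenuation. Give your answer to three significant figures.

1890 mSv/h; 16.6 mSv/h

Applying the 1/r² law,
At 1.50 m: 42.6 × (10.0/1.50)² = 42.6 × 44.44 = 1893 mSv/h
At 16.0 m: 1893 × (1.50/16.0)² = 1893 × 0.008789 = 16.64 mSv/h.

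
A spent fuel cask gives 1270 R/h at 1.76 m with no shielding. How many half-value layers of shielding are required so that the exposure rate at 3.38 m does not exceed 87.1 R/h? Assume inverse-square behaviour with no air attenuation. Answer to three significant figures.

1.98 half-value layers

At 3.38 m, distance alone gives 1270 × (1.76/3.38)² = 1270 × 0.2711 = 344.3 R/h.
Further attenuation needed: 344.3/87.1 = 3.953.
n = log₂(3.953) = 1.983 half-value layers.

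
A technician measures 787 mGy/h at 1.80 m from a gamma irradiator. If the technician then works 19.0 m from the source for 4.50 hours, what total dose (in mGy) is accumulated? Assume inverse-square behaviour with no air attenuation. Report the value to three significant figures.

Intensity scales as (d₁/d₂)², so rate at 19.0 m:
(1.80/19.0)² = 0.008975, so 787 × 0.008975 = 7.063 mGy/h.
Dose = rate × time = 7.063 mGy/h × 4.500 h = 31.78 mGy.

31.8 mGy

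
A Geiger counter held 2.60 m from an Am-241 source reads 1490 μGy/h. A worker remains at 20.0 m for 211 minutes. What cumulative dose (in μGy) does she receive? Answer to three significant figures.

88.6 μGy

Using I₁d₁² = I₂d₂², rate at 20.0 m:
(2.60/20.0)² = 0.01690, so 1490 × 0.01690 = 25.18 μGy/h.
Dose = rate × time = 25.18 μGy/h × 3.517 h = 88.56 μGy.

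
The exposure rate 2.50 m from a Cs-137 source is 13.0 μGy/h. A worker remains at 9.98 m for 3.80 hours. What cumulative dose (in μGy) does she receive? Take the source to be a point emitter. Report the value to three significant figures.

3.10 μGy

By the inverse-square law, rate at 9.98 m:
13.0 × (2.50/9.98)² = 13.0 × 0.06275 = 0.8157 μGy/h.
Dose = rate × time = 0.8157 μGy/h × 3.800 h = 3.100 μGy.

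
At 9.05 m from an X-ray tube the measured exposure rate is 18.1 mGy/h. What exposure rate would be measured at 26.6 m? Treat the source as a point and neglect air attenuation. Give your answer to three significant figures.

By the inverse-square law, scaling from 9.05 m to 26.6 m:
18.1 × (9.05/26.6)² = 18.1 × 0.1158 = 2.096 mGy/h.

2.10 mGy/h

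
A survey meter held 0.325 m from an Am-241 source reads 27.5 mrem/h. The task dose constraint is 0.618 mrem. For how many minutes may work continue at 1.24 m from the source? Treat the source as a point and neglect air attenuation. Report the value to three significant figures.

Using I₁d₁² = I₂d₂², rate at 1.24 m:
27.5 × (0.325/1.24)² = 27.5 × 0.06869 = 1.889 mrem/h.
Stay time = 0.618 mrem ÷ 1.889 mrem/h = 0.3272 h = 19.63 min.

19.6 min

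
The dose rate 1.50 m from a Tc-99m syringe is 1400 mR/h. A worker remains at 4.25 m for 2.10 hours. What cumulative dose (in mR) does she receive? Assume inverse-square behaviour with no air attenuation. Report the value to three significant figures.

366 mR

Applying the 1/r² law, rate at 4.25 m:
(1.50/4.25)² = 0.1246, so 1400 × 0.1246 = 174.4 mR/h.
Dose = rate × time = 174.4 mR/h × 2.100 h = 366.2 mR.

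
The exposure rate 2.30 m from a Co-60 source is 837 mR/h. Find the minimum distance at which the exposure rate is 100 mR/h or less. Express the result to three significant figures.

6.65 m

By the inverse-square law, d₂ = d₁·√(I₁/I₂).
I₁/I₂ = 837/100 = 8.370, so d₂ = 2.30 × √8.370 = 6.654 m.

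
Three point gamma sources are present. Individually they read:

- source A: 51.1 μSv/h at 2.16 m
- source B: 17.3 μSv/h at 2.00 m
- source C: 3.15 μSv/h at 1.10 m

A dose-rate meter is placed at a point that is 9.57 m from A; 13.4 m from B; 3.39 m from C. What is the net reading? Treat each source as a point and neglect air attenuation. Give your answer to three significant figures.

3.32 μSv/h

Each source contributes Iᵢ·(dᵢ/rᵢ)²; contributions add.
A: 51.1 × (2.16/9.57)² = 2.603 μSv/h
B: 17.3 × (2.00/13.4)² = 0.3854 μSv/h
C: 3.15 × (1.10/3.39)² = 0.3317 μSv/h
Total = 2.603 + 0.3854 + 0.3317 = 3.320 μSv/h.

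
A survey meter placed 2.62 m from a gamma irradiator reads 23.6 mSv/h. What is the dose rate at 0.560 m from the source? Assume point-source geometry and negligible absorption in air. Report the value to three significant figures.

517 mSv/h

By the inverse-square law, scaling from 2.62 m to 0.560 m:
(2.62/0.560)² = 21.89, so 23.6 × 21.89 = 516.6 mSv/h.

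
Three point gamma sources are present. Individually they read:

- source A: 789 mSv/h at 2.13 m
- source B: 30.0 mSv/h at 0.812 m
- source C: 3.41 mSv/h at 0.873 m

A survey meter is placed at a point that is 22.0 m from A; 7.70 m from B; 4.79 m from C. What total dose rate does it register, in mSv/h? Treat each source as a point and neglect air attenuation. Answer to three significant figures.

By superposition, sum each source's inverse-square contribution:
A: 789 × (2.13/22.0)² = 7.396 mSv/h
B: 30.0 × (0.812/7.70)² = 0.3336 mSv/h
C: 3.41 × (0.873/4.79)² = 0.1133 mSv/h
Total = 7.396 + 0.3336 + 0.1133 = 7.843 mSv/h.

7.84 mSv/h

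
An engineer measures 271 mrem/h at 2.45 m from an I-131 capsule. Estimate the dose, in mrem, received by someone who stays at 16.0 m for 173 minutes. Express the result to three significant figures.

18.3 mrem

Since intensity falls as 1/r², rate at 16.0 m:
271 × (2.45/16.0)² = 271 × 0.02345 = 6.355 mrem/h.
Dose = rate × time = 6.355 mrem/h × 2.883 h = 18.32 mrem.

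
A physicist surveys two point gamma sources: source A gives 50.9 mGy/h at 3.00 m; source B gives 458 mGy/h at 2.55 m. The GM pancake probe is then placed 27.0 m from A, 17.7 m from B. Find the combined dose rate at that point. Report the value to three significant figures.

By superposition, sum each source's inverse-square contribution:
A: 50.9 × (3.00/27.0)² = 0.6284 mGy/h
B: 458 × (2.55/17.7)² = 9.506 mGy/h
Total = 0.6284 + 9.506 = 10.13 mGy/h.

10.1 mGy/h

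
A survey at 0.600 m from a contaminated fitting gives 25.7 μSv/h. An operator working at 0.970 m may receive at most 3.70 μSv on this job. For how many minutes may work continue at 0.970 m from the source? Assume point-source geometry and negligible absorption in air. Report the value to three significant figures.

Intensity scales as (d₁/d₂)², so rate at 0.970 m:
(0.600/0.970)² = 0.3826, so 25.7 × 0.3826 = 9.833 μSv/h.
Stay time = 3.70 μSv ÷ 9.833 μSv/h = 0.3763 h = 22.58 min.

22.6 min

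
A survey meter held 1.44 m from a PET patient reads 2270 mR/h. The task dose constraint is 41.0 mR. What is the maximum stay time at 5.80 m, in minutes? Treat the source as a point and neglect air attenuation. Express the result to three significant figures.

17.6 min

Applying the 1/r² law, rate at 5.80 m:
2270 × (1.44/5.80)² = 2270 × 0.06164 = 139.9 mR/h.
Stay time = 41.0 mR ÷ 139.9 mR/h = 0.2931 h = 17.59 min.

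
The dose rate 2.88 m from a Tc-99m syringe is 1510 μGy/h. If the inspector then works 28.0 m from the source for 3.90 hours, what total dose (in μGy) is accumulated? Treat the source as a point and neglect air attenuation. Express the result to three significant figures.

62.3 μGy

Intensity scales as (d₁/d₂)², so rate at 28.0 m:
(2.88/28.0)² = 0.01058, so 1510 × 0.01058 = 15.98 μGy/h.
Dose = rate × time = 15.98 μGy/h × 3.900 h = 62.32 μGy.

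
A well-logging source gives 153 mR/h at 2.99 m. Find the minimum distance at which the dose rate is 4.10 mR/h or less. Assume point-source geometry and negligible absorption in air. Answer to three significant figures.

Using I₁d₁² = I₂d₂², d₂ = d₁·√(I₁/I₂).
I₁/I₂ = 153/4.10 = 37.32, so d₂ = 2.99 × √37.32 = 18.27 m.

18.3 m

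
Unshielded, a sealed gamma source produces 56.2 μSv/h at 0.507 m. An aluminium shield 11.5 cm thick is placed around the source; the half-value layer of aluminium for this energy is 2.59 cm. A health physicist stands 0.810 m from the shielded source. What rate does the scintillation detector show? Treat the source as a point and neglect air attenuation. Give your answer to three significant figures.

1.01 μSv/h

Distance alone: (0.507/0.810)² = 0.3918, so 56.2 × 0.3918 = 22.02 μSv/h.
Shield: 11.5/2.59 = 4.440 half-value layers → attenuation 2^(−4.440) = 0.04607.
Combined: 22.02 × 0.04607 = 1.014 μSv/h.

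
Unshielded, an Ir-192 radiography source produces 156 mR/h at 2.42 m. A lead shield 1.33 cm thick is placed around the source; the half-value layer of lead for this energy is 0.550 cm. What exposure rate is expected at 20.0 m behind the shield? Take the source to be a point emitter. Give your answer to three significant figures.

Distance alone: (2.42/20.0)² = 0.01464, so 156 × 0.01464 = 2.284 mR/h.
Shield: 1.33/0.550 = 2.418 half-value layers → attenuation 2^(−2.418) = 0.1871.
Combined: 2.284 × 0.1871 = 0.4273 mR/h.

0.427 mR/h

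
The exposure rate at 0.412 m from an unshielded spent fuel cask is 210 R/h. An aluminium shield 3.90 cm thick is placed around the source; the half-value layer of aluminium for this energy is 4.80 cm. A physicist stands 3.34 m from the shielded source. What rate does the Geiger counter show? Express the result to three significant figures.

Distance alone: 210 × (0.412/3.34)² = 210 × 0.01522 = 3.196 R/h.
Shield: 3.90/4.80 = 0.8125 half-value layers → attenuation 2^(−0.8125) = 0.5694.
Combined: 3.196 × 0.5694 = 1.820 R/h.

1.82 R/h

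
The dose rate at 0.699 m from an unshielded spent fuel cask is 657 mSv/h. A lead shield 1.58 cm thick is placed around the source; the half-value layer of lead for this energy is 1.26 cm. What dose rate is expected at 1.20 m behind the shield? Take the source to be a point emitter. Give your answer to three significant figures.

93.5 mSv/h

Distance alone: 657 × (0.699/1.20)² = 657 × 0.3393 = 222.9 mSv/h.
Shield: 1.58/1.26 = 1.254 half-value layers → attenuation 2^(−1.254) = 0.4193.
Combined: 222.9 × 0.4193 = 93.46 mSv/h.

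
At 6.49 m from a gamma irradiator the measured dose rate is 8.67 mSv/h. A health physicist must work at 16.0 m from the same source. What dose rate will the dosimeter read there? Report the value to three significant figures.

Applying the 1/r² law, scaling from 6.49 m to 16.0 m:
8.67 × (6.49/16.0)² = 8.67 × 0.1645 = 1.426 mSv/h.

1.43 mSv/h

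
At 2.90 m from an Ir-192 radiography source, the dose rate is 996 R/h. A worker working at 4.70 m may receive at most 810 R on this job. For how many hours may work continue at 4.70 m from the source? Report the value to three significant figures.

Intensity scales as (d₁/d₂)², so rate at 4.70 m:
996 × (2.90/4.70)² = 996 × 0.3807 = 379.2 R/h.
Stay time = 810 R ÷ 379.2 R/h = 2.136 h.

2.14 h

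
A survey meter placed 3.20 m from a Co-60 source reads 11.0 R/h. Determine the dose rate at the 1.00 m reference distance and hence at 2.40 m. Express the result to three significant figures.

By the inverse-square law,
At 1.00 m: (3.20/1.00)² = 10.24, so 11.0 × 10.24 = 112.6 R/h
At 2.40 m: (1.00/2.40)² = 0.1736, so 112.6 × 0.1736 = 19.55 R/h.

113 R/h; 19.6 R/h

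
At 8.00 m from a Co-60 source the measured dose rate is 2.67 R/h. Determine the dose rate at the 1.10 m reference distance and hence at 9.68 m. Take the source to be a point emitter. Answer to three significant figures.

141 R/h; 1.82 R/h

Applying the 1/r² law,
At 1.10 m: (8.00/1.10)² = 52.89, so 2.67 × 52.89 = 141.2 R/h
At 9.68 m: 141.2 × (1.10/9.68)² = 141.2 × 0.01291 = 1.823 R/h.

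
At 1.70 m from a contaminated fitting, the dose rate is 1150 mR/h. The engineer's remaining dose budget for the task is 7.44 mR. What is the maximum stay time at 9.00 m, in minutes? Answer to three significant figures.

Applying the 1/r² law, rate at 9.00 m:
1150 × (1.70/9.00)² = 1150 × 0.03568 = 41.03 mR/h.
Stay time = 7.44 mR ÷ 41.03 mR/h = 0.1813 h = 10.88 min.

10.9 min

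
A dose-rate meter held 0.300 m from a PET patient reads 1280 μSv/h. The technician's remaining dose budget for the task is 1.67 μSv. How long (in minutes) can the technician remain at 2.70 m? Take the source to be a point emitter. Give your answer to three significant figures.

By the inverse-square law, rate at 2.70 m:
1280 × (0.300/2.70)² = 1280 × 0.01235 = 15.81 μSv/h.
Stay time = 1.67 μSv ÷ 15.81 μSv/h = 0.1056 h = 6.336 min.

6.34 min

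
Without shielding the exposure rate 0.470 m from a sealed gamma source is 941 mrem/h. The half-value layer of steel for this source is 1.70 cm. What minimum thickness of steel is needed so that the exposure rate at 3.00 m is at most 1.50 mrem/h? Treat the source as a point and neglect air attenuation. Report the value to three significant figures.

At 3.00 m, distance alone gives (0.470/3.00)² = 0.02454, so 941 × 0.02454 = 23.09 mrem/h.
Further attenuation needed: 23.09/1.50 = 15.39.
n = log₂(15.39) = 3.944 half-value layers.
Thickness = 3.944 × 1.70 cm = 6.705 cm.

6.71 cm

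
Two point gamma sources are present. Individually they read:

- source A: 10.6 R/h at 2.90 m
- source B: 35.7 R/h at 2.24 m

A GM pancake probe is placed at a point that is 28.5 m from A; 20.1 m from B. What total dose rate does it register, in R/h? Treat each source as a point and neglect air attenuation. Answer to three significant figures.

By superposition, sum each source's inverse-square contribution:
A: 10.6 × (2.90/28.5)² = 0.1098 R/h
B: 35.7 × (2.24/20.1)² = 0.4434 R/h
Total = 0.1098 + 0.4434 = 0.5532 R/h.

0.553 R/h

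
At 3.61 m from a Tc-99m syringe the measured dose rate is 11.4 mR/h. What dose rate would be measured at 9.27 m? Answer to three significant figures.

1.73 mR/h

Intensity scales as (d₁/d₂)², so scaling from 3.61 m to 9.27 m:
11.4 × (3.61/9.27)² = 11.4 × 0.1517 = 1.729 mR/h.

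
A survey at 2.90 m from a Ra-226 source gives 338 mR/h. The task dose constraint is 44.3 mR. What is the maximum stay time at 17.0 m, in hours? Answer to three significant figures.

4.50 h

Since intensity falls as 1/r², rate at 17.0 m:
(2.90/17.0)² = 0.02910, so 338 × 0.02910 = 9.836 mR/h.
Stay time = 44.3 mR ÷ 9.836 mR/h = 4.504 h.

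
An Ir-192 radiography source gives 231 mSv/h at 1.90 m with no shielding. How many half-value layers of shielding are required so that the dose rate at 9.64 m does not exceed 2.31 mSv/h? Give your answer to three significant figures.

At 9.64 m, distance alone gives 231 × (1.90/9.64)² = 231 × 0.03885 = 8.974 mSv/h.
Further attenuation needed: 8.974/2.31 = 3.885.
n = log₂(3.885) = 1.958 half-value layers.

1.96 half-value layers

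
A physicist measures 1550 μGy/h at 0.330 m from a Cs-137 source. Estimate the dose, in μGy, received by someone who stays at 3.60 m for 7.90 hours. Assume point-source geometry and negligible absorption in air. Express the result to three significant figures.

103 μGy

Using I₁d₁² = I₂d₂², rate at 3.60 m:
(0.330/3.60)² = 0.008403, so 1550 × 0.008403 = 13.02 μGy/h.
Dose = rate × time = 13.02 μGy/h × 7.900 h = 102.9 μGy.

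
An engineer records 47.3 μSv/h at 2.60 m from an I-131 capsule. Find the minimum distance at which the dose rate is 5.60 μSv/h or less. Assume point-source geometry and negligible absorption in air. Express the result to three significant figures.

7.56 m

Intensity scales as (d₁/d₂)², so d₂ = d₁·√(I₁/I₂).
I₁/I₂ = 47.3/5.60 = 8.446, so d₂ = 2.60 × √8.446 = 7.556 m.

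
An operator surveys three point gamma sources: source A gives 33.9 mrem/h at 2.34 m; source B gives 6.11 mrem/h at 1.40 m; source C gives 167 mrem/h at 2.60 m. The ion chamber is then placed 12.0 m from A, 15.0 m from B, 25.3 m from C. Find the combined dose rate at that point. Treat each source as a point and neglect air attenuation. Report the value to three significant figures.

3.11 mrem/h

Each source contributes Iᵢ·(dᵢ/rᵢ)²; contributions add.
A: 33.9 × (2.34/12.0)² = 1.289 mrem/h
B: 6.11 × (1.40/15.0)² = 0.05322 mrem/h
C: 167 × (2.60/25.3)² = 1.764 mrem/h
Total = 1.289 + 0.05322 + 1.764 = 3.106 mrem/h.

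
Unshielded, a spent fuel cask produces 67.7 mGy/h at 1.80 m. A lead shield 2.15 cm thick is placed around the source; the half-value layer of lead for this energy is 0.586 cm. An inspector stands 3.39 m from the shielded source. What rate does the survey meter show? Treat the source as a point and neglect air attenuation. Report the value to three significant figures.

1.50 mGy/h

Distance alone: 67.7 × (1.80/3.39)² = 67.7 × 0.2819 = 19.08 mGy/h.
Shield: 2.15/0.586 = 3.669 half-value layers → attenuation 2^(−3.669) = 0.07862.
Combined: 19.08 × 0.07862 = 1.500 mGy/h.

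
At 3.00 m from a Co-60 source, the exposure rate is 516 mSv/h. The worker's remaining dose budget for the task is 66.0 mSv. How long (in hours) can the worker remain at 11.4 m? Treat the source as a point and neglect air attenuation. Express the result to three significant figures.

Applying the 1/r² law, rate at 11.4 m:
516 × (3.00/11.4)² = 516 × 0.06925 = 35.73 mSv/h.
Stay time = 66.0 mSv ÷ 35.73 mSv/h = 1.847 h.

1.85 h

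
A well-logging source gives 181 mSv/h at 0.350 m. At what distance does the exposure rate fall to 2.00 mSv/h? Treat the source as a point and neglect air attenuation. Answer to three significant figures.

3.33 m

Using I₁d₁² = I₂d₂², d₂ = d₁·√(I₁/I₂).
I₁/I₂ = 181/2.00 = 90.50, so d₂ = 0.350 × √90.50 = 3.330 m.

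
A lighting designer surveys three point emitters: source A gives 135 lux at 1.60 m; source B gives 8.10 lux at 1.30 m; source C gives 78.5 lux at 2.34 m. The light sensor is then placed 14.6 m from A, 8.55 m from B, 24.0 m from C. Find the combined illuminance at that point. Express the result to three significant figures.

2.55 lux

Each source contributes Iᵢ·(dᵢ/rᵢ)²; contributions add.
A: 135 × (1.60/14.6)² = 1.621 lux
B: 8.10 × (1.30/8.55)² = 0.1873 lux
C: 78.5 × (2.34/24.0)² = 0.7462 lux
Total = 1.621 + 0.1873 + 0.7462 = 2.554 lux.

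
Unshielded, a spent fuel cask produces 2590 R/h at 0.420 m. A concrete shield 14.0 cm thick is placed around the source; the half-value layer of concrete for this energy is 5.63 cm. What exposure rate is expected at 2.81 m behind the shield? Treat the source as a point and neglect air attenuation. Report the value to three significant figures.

Distance alone: 2590 × (0.420/2.81)² = 2590 × 0.02234 = 57.86 R/h.
Shield: 14.0/5.63 = 2.487 half-value layers → attenuation 2^(−2.487) = 0.1784.
Combined: 57.86 × 0.1784 = 10.32 R/h.

10.3 R/h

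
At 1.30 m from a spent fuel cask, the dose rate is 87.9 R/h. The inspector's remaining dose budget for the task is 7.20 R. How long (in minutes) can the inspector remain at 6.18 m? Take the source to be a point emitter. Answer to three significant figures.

111 min

Since intensity falls as 1/r², rate at 6.18 m:
(1.30/6.18)² = 0.04425, so 87.9 × 0.04425 = 3.890 R/h.
Stay time = 7.20 R ÷ 3.890 R/h = 1.851 h = 111.1 min.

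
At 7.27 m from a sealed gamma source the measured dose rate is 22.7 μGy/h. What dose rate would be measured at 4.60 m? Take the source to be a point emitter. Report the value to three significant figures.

56.7 μGy/h

Using I₁d₁² = I₂d₂², scaling from 7.27 m to 4.60 m:
22.7 × (7.27/4.60)² = 22.7 × 2.498 = 56.70 μGy/h.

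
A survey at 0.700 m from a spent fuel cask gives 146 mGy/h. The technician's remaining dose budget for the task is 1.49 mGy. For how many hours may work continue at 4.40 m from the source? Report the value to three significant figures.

0.403 h

By the inverse-square law, rate at 4.40 m:
(0.700/4.40)² = 0.02531, so 146 × 0.02531 = 3.695 mGy/h.
Stay time = 1.49 mGy ÷ 3.695 mGy/h = 0.4032 h.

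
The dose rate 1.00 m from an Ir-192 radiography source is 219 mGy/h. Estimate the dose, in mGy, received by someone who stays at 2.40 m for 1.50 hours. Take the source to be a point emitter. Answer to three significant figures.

Intensity scales as (d₁/d₂)², so rate at 2.40 m:
219 × (1.00/2.40)² = 219 × 0.1736 = 38.02 mGy/h.
Dose = rate × time = 38.02 mGy/h × 1.500 h = 57.03 mGy.

57.0 mGy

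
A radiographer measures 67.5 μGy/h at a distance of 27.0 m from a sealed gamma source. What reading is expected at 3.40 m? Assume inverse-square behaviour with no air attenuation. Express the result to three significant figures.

4260 μGy/h

Using I₁d₁² = I₂d₂², the rate at 3.40 m is
67.5 × (27.0/3.40)² = 67.5 × 63.06 = 4257 μGy/h.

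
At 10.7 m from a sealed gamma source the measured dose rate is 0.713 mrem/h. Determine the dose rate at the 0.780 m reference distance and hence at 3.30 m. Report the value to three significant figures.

Since intensity falls as 1/r²,
At 0.780 m: (10.7/0.780)² = 188.2, so 0.713 × 188.2 = 134.2 mrem/h
At 3.30 m: (0.780/3.30)² = 0.05587, so 134.2 × 0.05587 = 7.498 mrem/h.

134 mrem/h; 7.50 mrem/h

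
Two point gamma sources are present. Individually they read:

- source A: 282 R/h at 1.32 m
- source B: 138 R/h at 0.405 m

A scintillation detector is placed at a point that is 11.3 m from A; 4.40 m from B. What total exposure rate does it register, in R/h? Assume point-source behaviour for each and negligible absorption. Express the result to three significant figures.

Each source contributes Iᵢ·(dᵢ/rᵢ)²; contributions add.
A: 282 × (1.32/11.3)² = 3.848 R/h
B: 138 × (0.405/4.40)² = 1.169 R/h
Total = 3.848 + 1.169 = 5.017 R/h.

5.02 R/h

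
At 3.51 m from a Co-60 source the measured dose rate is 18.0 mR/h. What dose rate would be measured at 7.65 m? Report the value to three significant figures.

Applying the 1/r² law, scaling from 3.51 m to 7.65 m:
(3.51/7.65)² = 0.2105, so 18.0 × 0.2105 = 3.789 mR/h.

3.79 mR/h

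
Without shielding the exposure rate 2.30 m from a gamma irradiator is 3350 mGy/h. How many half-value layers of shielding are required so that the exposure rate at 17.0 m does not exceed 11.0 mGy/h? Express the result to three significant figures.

2.48 half-value layers

At 17.0 m, distance alone gives 3350 × (2.30/17.0)² = 3350 × 0.01830 = 61.30 mGy/h.
Further attenuation needed: 61.30/11.0 = 5.573.
n = log₂(5.573) = 2.478 half-value layers.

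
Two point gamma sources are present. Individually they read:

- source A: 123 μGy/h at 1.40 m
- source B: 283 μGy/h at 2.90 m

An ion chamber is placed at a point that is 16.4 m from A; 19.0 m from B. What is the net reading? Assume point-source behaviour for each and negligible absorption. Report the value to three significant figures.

7.49 μGy/h

By superposition, sum each source's inverse-square contribution:
A: 123 × (1.40/16.4)² = 0.8963 μGy/h
B: 283 × (2.90/19.0)² = 6.593 μGy/h
Total = 0.8963 + 6.593 = 7.489 μGy/h.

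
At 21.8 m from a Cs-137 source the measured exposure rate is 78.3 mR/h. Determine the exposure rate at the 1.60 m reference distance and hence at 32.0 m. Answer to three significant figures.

Using I₁d₁² = I₂d₂²,
At 1.60 m: (21.8/1.60)² = 185.6, so 78.3 × 185.6 = 14530 mR/h
At 32.0 m: (1.60/32.0)² = 0.002500, so 14530 × 0.002500 = 36.33 mR/h.

14500 mR/h; 36.3 mR/h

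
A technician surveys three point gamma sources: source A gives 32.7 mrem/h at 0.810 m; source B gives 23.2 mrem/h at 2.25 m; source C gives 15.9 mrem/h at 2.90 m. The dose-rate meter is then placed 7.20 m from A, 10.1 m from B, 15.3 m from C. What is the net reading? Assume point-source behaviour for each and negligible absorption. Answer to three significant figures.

Each source contributes Iᵢ·(dᵢ/rᵢ)²; contributions add.
A: 32.7 × (0.810/7.20)² = 0.4139 mrem/h
B: 23.2 × (2.25/10.1)² = 1.151 mrem/h
C: 15.9 × (2.90/15.3)² = 0.5712 mrem/h
Total = 0.4139 + 1.151 + 0.5712 = 2.136 mrem/h.

2.14 mrem/h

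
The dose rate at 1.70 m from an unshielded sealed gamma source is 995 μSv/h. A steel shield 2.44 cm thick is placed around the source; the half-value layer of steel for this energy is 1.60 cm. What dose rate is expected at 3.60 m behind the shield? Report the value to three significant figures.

77.1 μSv/h

Distance alone: 995 × (1.70/3.60)² = 995 × 0.2230 = 221.9 μSv/h.
Shield: 2.44/1.60 = 1.525 half-value layers → attenuation 2^(−1.525) = 0.3475.
Combined: 221.9 × 0.3475 = 77.11 μSv/h.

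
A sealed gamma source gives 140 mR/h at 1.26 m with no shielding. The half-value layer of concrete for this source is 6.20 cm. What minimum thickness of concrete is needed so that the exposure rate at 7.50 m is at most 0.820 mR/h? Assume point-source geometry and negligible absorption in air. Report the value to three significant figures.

At 7.50 m, distance alone gives (1.26/7.50)² = 0.02822, so 140 × 0.02822 = 3.951 mR/h.
Further attenuation needed: 3.951/0.820 = 4.818.
n = log₂(4.818) = 2.268 half-value layers.
Thickness = 2.268 × 6.20 cm = 14.06 cm.

14.1 cm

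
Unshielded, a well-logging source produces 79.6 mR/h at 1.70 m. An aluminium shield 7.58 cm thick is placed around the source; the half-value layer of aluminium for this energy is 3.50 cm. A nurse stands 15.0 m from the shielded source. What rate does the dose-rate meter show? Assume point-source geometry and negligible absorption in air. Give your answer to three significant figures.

Distance alone: 79.6 × (1.70/15.0)² = 79.6 × 0.01284 = 1.022 mR/h.
Shield: 7.58/3.50 = 2.166 half-value layers → attenuation 2^(−2.166) = 0.2228.
Combined: 1.022 × 0.2228 = 0.2277 mR/h.

0.228 mR/h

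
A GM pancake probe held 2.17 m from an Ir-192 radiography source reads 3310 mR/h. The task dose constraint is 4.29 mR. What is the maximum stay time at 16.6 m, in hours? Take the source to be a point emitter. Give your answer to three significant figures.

Intensity scales as (d₁/d₂)², so rate at 16.6 m:
3310 × (2.17/16.6)² = 3310 × 0.01709 = 56.57 mR/h.
Stay time = 4.29 mR ÷ 56.57 mR/h = 0.07584 h.

0.0758 h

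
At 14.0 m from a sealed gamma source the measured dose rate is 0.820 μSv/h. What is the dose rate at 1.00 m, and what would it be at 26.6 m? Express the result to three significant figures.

Since intensity falls as 1/r²,
At 1.00 m: 0.820 × (14.0/1.00)² = 0.820 × 196.0 = 160.7 μSv/h
At 26.6 m: (1.00/26.6)² = 0.001413, so 160.7 × 0.001413 = 0.2271 μSv/h.

161 μSv/h; 0.227 μSv/h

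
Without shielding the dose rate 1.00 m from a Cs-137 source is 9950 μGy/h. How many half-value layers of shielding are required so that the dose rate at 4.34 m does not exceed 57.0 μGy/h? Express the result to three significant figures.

3.21 half-value layers

At 4.34 m, distance alone gives 9950 × (1.00/4.34)² = 9950 × 0.05309 = 528.2 μGy/h.
Further attenuation needed: 528.2/57.0 = 9.267.
n = log₂(9.267) = 3.212 half-value layers.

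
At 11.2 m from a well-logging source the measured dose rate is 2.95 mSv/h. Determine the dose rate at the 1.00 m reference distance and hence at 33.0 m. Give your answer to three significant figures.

Intensity scales as (d₁/d₂)², so
At 1.00 m: (11.2/1.00)² = 125.4, so 2.95 × 125.4 = 369.9 mSv/h
At 33.0 m: 369.9 × (1.00/33.0)² = 369.9 × 0.0009183 = 0.3397 mSv/h.

370 mSv/h; 0.340 mSv/h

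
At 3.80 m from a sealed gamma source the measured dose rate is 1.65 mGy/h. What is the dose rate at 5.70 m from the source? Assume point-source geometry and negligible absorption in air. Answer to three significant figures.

0.733 mGy/h

By the inverse-square law, scaling from 3.80 m to 5.70 m:
1.65 × (3.80/5.70)² = 1.65 × 0.4444 = 0.7333 mGy/h.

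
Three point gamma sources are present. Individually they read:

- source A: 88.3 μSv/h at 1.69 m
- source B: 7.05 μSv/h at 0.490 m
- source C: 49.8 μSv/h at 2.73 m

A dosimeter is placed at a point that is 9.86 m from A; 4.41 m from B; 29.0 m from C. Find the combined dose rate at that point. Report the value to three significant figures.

3.12 μSv/h

By superposition, sum each source's inverse-square contribution:
A: 88.3 × (1.69/9.86)² = 2.594 μSv/h
B: 7.05 × (0.490/4.41)² = 0.08704 μSv/h
C: 49.8 × (2.73/29.0)² = 0.4413 μSv/h
Total = 2.594 + 0.08704 + 0.4413 = 3.122 μSv/h.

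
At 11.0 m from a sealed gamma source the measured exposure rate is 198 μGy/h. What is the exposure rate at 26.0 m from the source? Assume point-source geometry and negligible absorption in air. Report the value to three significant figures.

Applying the 1/r² law, scaling from 11.0 m to 26.0 m:
(11.0/26.0)² = 0.1790, so 198 × 0.1790 = 35.44 μGy/h.

35.4 μGy/h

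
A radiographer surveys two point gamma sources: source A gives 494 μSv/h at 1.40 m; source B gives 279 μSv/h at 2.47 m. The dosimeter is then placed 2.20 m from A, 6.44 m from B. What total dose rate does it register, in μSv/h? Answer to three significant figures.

Each source contributes Iᵢ·(dᵢ/rᵢ)²; contributions add.
A: 494 × (1.40/2.20)² = 200.0 μSv/h
B: 279 × (2.47/6.44)² = 41.04 μSv/h
Total = 200.0 + 41.04 = 241.0 μSv/h.

241 μSv/h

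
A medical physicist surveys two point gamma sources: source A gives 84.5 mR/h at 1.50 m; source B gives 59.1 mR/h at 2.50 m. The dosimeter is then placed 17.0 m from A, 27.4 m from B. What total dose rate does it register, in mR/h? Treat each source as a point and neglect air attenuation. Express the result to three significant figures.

By superposition, sum each source's inverse-square contribution:
A: 84.5 × (1.50/17.0)² = 0.6579 mR/h
B: 59.1 × (2.50/27.4)² = 0.4920 mR/h
Total = 0.6579 + 0.4920 = 1.150 mR/h.

1.15 mR/h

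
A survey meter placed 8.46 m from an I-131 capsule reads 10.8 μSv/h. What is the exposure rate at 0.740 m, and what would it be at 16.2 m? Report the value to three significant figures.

Applying the 1/r² law,
At 0.740 m: (8.46/0.740)² = 130.7, so 10.8 × 130.7 = 1412 μSv/h
At 16.2 m: (0.740/16.2)² = 0.002087, so 1412 × 0.002087 = 2.947 μSv/h.

1410 μSv/h; 2.95 μSv/h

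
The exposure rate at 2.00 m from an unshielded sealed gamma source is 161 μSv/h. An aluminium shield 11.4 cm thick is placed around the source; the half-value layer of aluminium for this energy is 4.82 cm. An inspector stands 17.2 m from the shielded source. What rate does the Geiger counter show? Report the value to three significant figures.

Distance alone: (2.00/17.2)² = 0.01352, so 161 × 0.01352 = 2.177 μSv/h.
Shield: 11.4/4.82 = 2.365 half-value layers → attenuation 2^(−2.365) = 0.1941.
Combined: 2.177 × 0.1941 = 0.4226 μSv/h.

0.423 μSv/h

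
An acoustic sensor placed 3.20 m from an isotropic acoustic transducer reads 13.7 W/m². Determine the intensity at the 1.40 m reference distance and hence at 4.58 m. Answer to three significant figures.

71.6 W/m²; 6.69 W/m²

By the inverse-square law,
At 1.40 m: (3.20/1.40)² = 5.224, so 13.7 × 5.224 = 71.57 W/m²
At 4.58 m: 71.57 × (1.40/4.58)² = 71.57 × 0.09344 = 6.688 W/m².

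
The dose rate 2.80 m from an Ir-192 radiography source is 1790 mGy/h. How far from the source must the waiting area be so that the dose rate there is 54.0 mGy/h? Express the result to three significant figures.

16.1 m

Since intensity falls as 1/r², d₂ = d₁·√(I₁/I₂).
I₁/I₂ = 1790/54.0 = 33.15, so d₂ = 2.80 × √33.15 = 16.12 m.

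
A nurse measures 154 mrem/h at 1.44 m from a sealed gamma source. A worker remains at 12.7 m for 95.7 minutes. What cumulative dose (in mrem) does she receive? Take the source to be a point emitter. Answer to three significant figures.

3.16 mrem

Since intensity falls as 1/r², rate at 12.7 m:
(1.44/12.7)² = 0.01286, so 154 × 0.01286 = 1.980 mrem/h.
Dose = rate × time = 1.980 mrem/h × 1.595 h = 3.158 mrem.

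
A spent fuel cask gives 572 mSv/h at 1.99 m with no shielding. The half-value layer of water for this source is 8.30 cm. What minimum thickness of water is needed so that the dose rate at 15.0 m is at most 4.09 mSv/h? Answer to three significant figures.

At 15.0 m, distance alone gives (1.99/15.0)² = 0.01760, so 572 × 0.01760 = 10.07 mSv/h.
Further attenuation needed: 10.07/4.09 = 2.462.
n = log₂(2.462) = 1.300 half-value layers.
Thickness = 1.300 × 8.30 cm = 10.79 cm.

10.8 cm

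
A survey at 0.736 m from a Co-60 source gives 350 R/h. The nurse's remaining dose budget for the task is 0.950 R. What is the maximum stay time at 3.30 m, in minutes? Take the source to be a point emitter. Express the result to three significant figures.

3.27 min

Since intensity falls as 1/r², rate at 3.30 m:
(0.736/3.30)² = 0.04974, so 350 × 0.04974 = 17.41 R/h.
Stay time = 0.950 R ÷ 17.41 R/h = 0.05457 h = 3.274 min.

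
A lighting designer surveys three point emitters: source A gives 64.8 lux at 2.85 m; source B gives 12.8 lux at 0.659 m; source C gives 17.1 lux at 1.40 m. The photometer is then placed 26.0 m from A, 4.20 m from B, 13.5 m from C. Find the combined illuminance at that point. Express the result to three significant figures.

Each source contributes Iᵢ·(dᵢ/rᵢ)²; contributions add.
A: 64.8 × (2.85/26.0)² = 0.7786 lux
B: 12.8 × (0.659/4.20)² = 0.3151 lux
C: 17.1 × (1.40/13.5)² = 0.1839 lux
Total = 0.7786 + 0.3151 + 0.1839 = 1.278 lux.

1.28 lux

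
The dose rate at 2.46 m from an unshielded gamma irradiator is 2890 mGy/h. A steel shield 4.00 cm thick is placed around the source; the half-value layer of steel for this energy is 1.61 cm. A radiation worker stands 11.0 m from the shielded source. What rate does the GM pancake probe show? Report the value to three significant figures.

25.8 mGy/h

Distance alone: (2.46/11.0)² = 0.05001, so 2890 × 0.05001 = 144.5 mGy/h.
Shield: 4.00/1.61 = 2.484 half-value layers → attenuation 2^(−2.484) = 0.1787.
Combined: 144.5 × 0.1787 = 25.82 mGy/h.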